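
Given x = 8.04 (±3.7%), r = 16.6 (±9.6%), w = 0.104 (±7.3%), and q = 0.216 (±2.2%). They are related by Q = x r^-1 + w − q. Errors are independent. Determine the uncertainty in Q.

Let p = x·r^-1 = 0.484. δp/p = √((1·δx/x)² + (-1·δr/r)²) = √(0.00137 + 0.00922) = 0.103, so δp = 0.0498.
Q = p + w − q: δQ = √(δp² + δw² + δq²) = √(0.00248 + 5.76e-05 + 2.26e-05) = 0.0506

0.0506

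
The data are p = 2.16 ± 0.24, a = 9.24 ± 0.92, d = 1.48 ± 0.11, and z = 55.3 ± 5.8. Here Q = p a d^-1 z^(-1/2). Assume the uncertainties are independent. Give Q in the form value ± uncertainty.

1.81 ± 0.317

Each factor contributes (exponent × relative error)² to (δQ/Q)²:
  (1·δp/p)² = (1×0.111)² = 0.0123;  (1·δa/a)² = (1×0.0996)² = 0.00991;  (-1·δd/d)² = (-1×0.0743)² = 0.00552;  (−½·δz/z)² = (-0.5×0.105)² = 0.00275
δQ/Q = √(0.0305) = 0.175
Q = 1.81, so δQ = 0.175 × 1.81 = 0.317.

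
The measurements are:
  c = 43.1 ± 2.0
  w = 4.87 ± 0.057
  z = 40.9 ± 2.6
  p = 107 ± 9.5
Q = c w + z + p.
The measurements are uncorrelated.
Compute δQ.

Let h = c·w = 210. δh/h = √((1·δc/c)² + (1·δw/w)²) = √(0.00215 + 0.000137) = 0.0479, so δh = 10.0.
Q = h + z + p: δQ = √(δh² + δz² + δp²) = √(101 + 6.76 + 90.2) = 14.1

14.1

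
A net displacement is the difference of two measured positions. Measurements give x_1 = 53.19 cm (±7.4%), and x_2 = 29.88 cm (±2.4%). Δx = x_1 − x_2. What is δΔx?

4.00 cm

For a sum/difference, combine absolute errors in quadrature:
  (δx_1)² = 15.5;  (δx_2)² = 0.514
δΔx = √(16.0) = 4.00 cm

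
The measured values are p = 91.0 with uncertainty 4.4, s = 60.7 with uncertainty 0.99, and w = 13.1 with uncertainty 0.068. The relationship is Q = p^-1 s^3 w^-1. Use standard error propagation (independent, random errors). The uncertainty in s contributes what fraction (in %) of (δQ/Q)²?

50.3%

(δQ/Q)² = (-1·δp/p)² + (3·δs/s)² + (-1·δw/w)²
  p term: (-1×0.0484)² = 0.00234
  s term: (3×0.0163)² = 0.00239
  w term: (-1×0.00519)² = 2.69e-05
Total = 0.00476. Share from s = 0.00239/0.00476 = 0.503.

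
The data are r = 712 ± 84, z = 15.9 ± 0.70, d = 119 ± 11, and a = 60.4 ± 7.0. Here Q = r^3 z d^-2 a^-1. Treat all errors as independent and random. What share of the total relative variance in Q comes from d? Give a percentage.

19.6%

(δQ/Q)² = (3·δr/r)² + (1·δz/z)² + (-2·δd/d)² + (-1·δa/a)²
  r term: (3×0.118)² = 0.125
  z term: (1×0.0440)² = 0.00194
  d term: (-2×0.0924)² = 0.0342
  a term: (-1×0.116)² = 0.0134
Total = 0.175. Share from d = 0.0342/0.175 = 0.196.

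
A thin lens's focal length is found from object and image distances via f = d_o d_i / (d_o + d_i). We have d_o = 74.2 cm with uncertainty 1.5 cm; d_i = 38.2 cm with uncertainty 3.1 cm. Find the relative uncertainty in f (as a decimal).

0.0540

∂f/∂d_o = (d_i/(d_o+d_i))² = 0.116;  ∂f/∂d_i = (d_o/(d_o+d_i))² = 0.436
δf = √((∂f/∂d_o · δd_o)² + (∂f/∂d_i · δd_i)²) = √(0.0300 + 1.83) = 1.36 cm
f = 25.2 cm, so δf/f = 1.36/25.2 = 0.0540.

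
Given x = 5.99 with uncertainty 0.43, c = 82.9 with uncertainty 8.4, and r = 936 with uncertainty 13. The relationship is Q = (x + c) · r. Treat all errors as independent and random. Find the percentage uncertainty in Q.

9.56%

Let u = x + c = 88.9. δu = √(δx² + δc²) = √(0.185 + 70.6) = 8.41, so δu/u = 0.0946.
Q is then a monomial in u, r:
δQ/Q = √((δu/u)² + (1·δr/r)²) = √(0.00895 + 0.000193) = 0.0956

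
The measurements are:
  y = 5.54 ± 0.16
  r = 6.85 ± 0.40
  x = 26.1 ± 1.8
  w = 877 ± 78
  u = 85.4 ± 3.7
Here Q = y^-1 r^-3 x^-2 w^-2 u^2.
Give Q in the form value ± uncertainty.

Since Q is a product/quotient, work with relative uncertainties:
  (-1·δy/y)² = (-1×0.0289)² = 0.000834;  (-3·δr/r)² = (-3×0.0584)² = 0.0307;  (-2·δx/x)² = (-2×0.0690)² = 0.0190;  (-2·δw/w)² = (-2×0.0889)² = 0.0316;  (2·δu/u)² = (2×0.0433)² = 0.00751
δQ/Q = √(0.0897) = 0.299
Q = 7.82e-09, so δQ = 0.299 × 7.82e-09 = 2.34e-09.

(7.82 ± 2.34) × 10^-9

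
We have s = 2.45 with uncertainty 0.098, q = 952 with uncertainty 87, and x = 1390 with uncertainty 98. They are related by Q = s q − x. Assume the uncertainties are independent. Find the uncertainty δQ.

Let p = s·q = 2330. δp/p = √((1·δs/s)² + (1·δq/q)²) = √(0.00160 + 0.00835) = 0.0998, so δp = 233.
Q = p − x: δQ = √(δp² + δx²) = √(54100 + 9600) = 252

252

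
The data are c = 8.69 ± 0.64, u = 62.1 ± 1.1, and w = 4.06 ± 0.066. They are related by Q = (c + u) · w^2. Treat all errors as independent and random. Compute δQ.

Let h = c + u = 70.8. δh = √(δc² + δu²) = √(0.410 + 1.21) = 1.27, so δh/h = 0.0180.
Q is then a monomial in h, w:
δQ/Q = √((δh/h)² + (2·δw/w)²) = √(0.000323 + 0.00106) = 0.0372
Q = 1170, so δQ = 0.0372 × 1170 = 43.4.

43.4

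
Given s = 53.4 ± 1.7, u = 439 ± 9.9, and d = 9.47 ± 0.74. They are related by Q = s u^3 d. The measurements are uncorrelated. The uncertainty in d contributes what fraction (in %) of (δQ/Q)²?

52.2%

(δQ/Q)² = (1·δs/s)² + (3·δu/u)² + (1·δd/d)²
  s term: (1×0.0318)² = 0.00101
  u term: (3×0.0226)² = 0.00458
  d term: (1×0.0781)² = 0.00611
Total = 0.0117. Share from d = 0.00611/0.0117 = 0.522.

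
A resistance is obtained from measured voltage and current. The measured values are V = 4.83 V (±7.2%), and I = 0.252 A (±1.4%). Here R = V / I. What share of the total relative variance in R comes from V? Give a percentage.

(δR/R)² = (1·δV/V)² + (-1·δI/I)²
  V term: (1×0.0720)² = 0.00518
  I term: (-1×0.0140)² = 0.000196
Total = 0.00538. Share from V = 0.00518/0.00538 = 0.964.

96.4%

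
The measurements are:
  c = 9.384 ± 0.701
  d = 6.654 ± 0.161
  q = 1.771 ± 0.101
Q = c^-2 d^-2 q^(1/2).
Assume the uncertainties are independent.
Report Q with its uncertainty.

(3.413 ± 0.545) × 10^-4

Since Q is a product/quotient, work with relative uncertainties:
  (-2·δc/c)² = (-2×0.0747)² = 0.0223;  (-2·δd/d)² = (-2×0.0242)² = 0.00234;  (½·δq/q)² = (0.5×0.0570)² = 0.000813
δQ/Q = √(0.0255) = 0.160
Q = 0.0003413, so δQ = 0.160 × 0.0003413 = 5.45e-05.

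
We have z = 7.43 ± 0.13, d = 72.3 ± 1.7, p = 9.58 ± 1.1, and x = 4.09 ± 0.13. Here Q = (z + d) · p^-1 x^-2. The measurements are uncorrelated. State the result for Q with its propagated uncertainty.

Let u = z + d = 79.7. δu = √(δz² + δd²) = √(0.0169 + 2.89) = 1.70, so δu/u = 0.0214.
Q is then a monomial in u, p, x:
δQ/Q = √((δu/u)² + (-1·δp/p)² + (-2·δx/x)²) = √(0.000457 + 0.0132 + 0.00404) = 0.133
Q = 0.498, so δQ = 0.133 × 0.498 = 0.0662.

0.498 ± 0.0662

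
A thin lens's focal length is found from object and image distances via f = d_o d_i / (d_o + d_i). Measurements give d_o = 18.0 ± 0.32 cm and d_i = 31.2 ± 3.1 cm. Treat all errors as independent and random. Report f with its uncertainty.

∂f/∂d_o = (d_i/(d_o+d_i))² = 0.402;  ∂f/∂d_i = (d_o/(d_o+d_i))² = 0.134
δf = √((∂f/∂d_o · δd_o)² + (∂f/∂d_i · δd_i)²) = √(0.0166 + 0.172) = 0.434 cm
f = 11.4 cm.

11.4 ± 0.434 cm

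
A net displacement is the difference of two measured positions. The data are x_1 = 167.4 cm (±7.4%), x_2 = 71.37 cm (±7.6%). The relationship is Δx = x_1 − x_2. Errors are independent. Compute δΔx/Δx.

Absolute uncertainties add in quadrature for a linear combination:
  (δx_1)² = 153;  (δx_2)² = 29.4
δΔx = √(183) = 13.5 cm
Δx = 96.03 cm, so δΔx/Δx = 13.5/96.03 = 0.141.

0.141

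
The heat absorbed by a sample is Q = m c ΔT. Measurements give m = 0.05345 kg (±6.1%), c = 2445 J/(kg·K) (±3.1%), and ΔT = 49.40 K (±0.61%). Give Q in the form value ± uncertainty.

6456 ± 443 J

Since Q is a product/quotient, work with relative uncertainties:
  (1·δm/m)² = (1×0.0610)² = 0.00372;  (1·δc/c)² = (1×0.0310)² = 0.000961;  (1·δΔT/ΔT)² = (1×0.00610)² = 3.72e-05
δQ/Q = √(0.00472) = 0.0687
Q = 6456 J, so δQ = 0.0687 × 6456 = 443 J.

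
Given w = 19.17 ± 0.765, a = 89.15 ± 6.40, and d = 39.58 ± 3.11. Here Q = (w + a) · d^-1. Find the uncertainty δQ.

Let u = w + a = 108.3. δu = √(δw² + δa²) = √(0.585 + 41.0) = 6.45, so δu/u = 0.0595.
Q is then a monomial in u, d:
δQ/Q = √((δu/u)² + (-1·δd/d)²) = √(0.00354 + 0.00617) = 0.0986
Q = 2.737, so δQ = 0.0986 × 2.737 = 0.270.

0.270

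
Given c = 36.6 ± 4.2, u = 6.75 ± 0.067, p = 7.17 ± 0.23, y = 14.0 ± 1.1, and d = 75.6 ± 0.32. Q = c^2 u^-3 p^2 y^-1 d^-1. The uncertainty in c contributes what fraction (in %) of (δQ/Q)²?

82.5%

(δQ/Q)² = (2·δc/c)² + (-3·δu/u)² + (2·δp/p)² + (-1·δy/y)² + (-1·δd/d)²
  c term: (2×0.115)² = 0.0527
  u term: (-3×0.00993)² = 0.000887
  p term: (2×0.0321)² = 0.00412
  y term: (-1×0.0786)² = 0.00617
  d term: (-1×0.00423)² = 1.79e-05
Total = 0.0639. Share from c = 0.0527/0.0639 = 0.825.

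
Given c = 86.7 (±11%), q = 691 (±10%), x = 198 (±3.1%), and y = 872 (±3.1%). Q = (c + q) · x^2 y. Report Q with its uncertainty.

(2.66 ± 0.301) × 10^10

Let u = c + q = 778. δu = √(δc² + δq²) = √(91.0 + 4770) = 69.8, so δu/u = 0.0897.
Q is then a monomial in u, x, y:
δQ/Q = √((δu/u)² + (2·δx/x)² + (1·δy/y)²) = √(0.00805 + 0.00384 + 0.000961) = 0.113
Q = 2.66e+10, so δQ = 0.113 × 2.66e+10 = 3.01e+09.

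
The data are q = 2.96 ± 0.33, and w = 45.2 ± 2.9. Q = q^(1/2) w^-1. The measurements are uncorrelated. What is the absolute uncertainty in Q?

Since Q is a product/quotient, work with relative uncertainties:
  (½·δq/q)² = (0.5×0.111)² = 0.00311;  (-1·δw/w)² = (-1×0.0642)² = 0.00412
δQ/Q = √(0.00722) = 0.0850
Q = 0.0381, so δQ = 0.0850 × 0.0381 = 0.00324.

0.00324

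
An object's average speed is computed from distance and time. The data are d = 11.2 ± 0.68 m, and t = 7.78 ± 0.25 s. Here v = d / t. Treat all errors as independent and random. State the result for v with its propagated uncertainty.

1.44 ± 0.0989 m/s

Relative error in a monomial: (δv/v)² = Σ (nᵢ · δxᵢ/xᵢ)².
  (1·δd/d)² = (1×0.0607)² = 0.00369;  (-1·δt/t)² = (-1×0.0321)² = 0.00103
δv/v = √(0.00472) = 0.0687
v = 1.44 m/s, so δv = 0.0687 × 1.44 = 0.0989 m/s.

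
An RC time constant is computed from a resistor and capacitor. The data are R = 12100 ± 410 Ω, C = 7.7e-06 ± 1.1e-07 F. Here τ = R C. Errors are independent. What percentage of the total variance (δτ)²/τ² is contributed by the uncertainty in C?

(δτ/τ)² = (1·δR/R)² + (1·δC/C)²
  R term: (1×0.0339)² = 0.00115
  C term: (1×0.0143)² = 0.000204
Total = 0.00135. Share from C = 0.000204/0.00135 = 0.151.

15.1%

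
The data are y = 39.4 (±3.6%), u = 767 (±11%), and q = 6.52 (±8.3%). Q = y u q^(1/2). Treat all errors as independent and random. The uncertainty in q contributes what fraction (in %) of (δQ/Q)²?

(δQ/Q)² = (1·δy/y)² + (1·δu/u)² + (½·δq/q)²
  y term: (1×0.0360)² = 0.00130
  u term: (1×0.110)² = 0.0121
  q term: (0.5×0.0830)² = 0.00172
Total = 0.0151. Share from q = 0.00172/0.0151 = 0.114.

11.4%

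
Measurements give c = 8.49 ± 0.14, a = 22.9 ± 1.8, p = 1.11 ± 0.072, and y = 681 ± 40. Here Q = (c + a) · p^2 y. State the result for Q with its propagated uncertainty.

Let u = c + a = 31.4. δu = √(δc² + δa²) = √(0.0196 + 3.24) = 1.81, so δu/u = 0.0575.
Q is then a monomial in u, p, y:
δQ/Q = √((δu/u)² + (2·δp/p)² + (1·δy/y)²) = √(0.00331 + 0.0168 + 0.00345) = 0.154
Q = 26300, so δQ = 0.154 × 26300 = 4050.

26300 ± 4050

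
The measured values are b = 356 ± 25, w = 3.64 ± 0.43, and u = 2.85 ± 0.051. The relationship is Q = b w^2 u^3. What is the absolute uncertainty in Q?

Products/powers → add relative errors in quadrature, weighted by exponent:
  (1·δb/b)² = (1×0.0702)² = 0.00493;  (2·δw/w)² = (2×0.118)² = 0.0558;  (3·δu/u)² = (3×0.0179)² = 0.00288
δQ/Q = √(0.0636) = 0.252
Q = 1.09e+05, so δQ = 0.252 × 1.09e+05 = 27500.

27500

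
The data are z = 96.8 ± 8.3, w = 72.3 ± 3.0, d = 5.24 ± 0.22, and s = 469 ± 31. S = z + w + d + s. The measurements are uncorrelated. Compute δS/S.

0.0501

Sums and differences: (δS)² = Σ (cᵢ δxᵢ)².
  (δz)² = 68.9;  (δw)² = 9.00;  (δd)² = 0.0484;  (δs)² = 961
δS = √(1040) = 32.2
S = 643, so δS/S = 32.2/643 = 0.0501.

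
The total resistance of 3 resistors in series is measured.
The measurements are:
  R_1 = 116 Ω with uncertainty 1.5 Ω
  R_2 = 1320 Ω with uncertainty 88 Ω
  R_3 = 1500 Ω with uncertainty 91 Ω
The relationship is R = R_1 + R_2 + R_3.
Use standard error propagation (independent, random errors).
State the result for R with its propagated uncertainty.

2940 ± 127 Ω

R is a linear combination, so absolute uncertainties add in quadrature:
  (δR_1)² = 2.25;  (δR_2)² = 7740;  (δR_3)² = 8280
δR = √(16000) = 127 Ω
R = 2940 Ω.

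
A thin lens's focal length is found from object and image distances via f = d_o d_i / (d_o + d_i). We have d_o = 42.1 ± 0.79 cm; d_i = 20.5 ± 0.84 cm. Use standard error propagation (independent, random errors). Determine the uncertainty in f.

∂f/∂d_o = (d_i/(d_o+d_i))² = 0.107;  ∂f/∂d_i = (d_o/(d_o+d_i))² = 0.452
δf = √((∂f/∂d_o · δd_o)² + (∂f/∂d_i · δd_i)²) = √(0.00718 + 0.144) = 0.389 cm

0.389 cm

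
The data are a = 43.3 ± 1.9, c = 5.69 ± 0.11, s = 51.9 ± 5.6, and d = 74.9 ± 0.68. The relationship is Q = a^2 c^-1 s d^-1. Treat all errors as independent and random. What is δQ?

32.1

Relative error in a monomial: (δQ/Q)² = Σ (nᵢ · δxᵢ/xᵢ)².
  (2·δa/a)² = (2×0.0439)² = 0.00770;  (-1·δc/c)² = (-1×0.0193)² = 0.000374;  (1·δs/s)² = (1×0.108)² = 0.0116;  (-1·δd/d)² = (-1×0.00908)² = 8.24e-05
δQ/Q = √(0.0198) = 0.141
Q = 228, so δQ = 0.141 × 228 = 32.1.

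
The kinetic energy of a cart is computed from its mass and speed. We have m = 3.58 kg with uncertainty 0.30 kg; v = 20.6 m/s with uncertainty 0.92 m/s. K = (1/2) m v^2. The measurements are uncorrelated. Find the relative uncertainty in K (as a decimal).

For a monomial K ∝ m, v^2, fractional errors add in quadrature:
  (1·δm/m)² = (1×0.0838)² = 0.00702;  (2·δv/v)² = (2×0.0447)² = 0.00798
δK/K = √(0.0150) = 0.122

0.122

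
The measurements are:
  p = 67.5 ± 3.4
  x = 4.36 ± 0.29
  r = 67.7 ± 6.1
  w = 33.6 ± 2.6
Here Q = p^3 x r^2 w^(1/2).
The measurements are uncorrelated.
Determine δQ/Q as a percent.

24.7%

Q is a product of powers, so relative uncertainties combine in quadrature:
  (3·δp/p)² = (3×0.0504)² = 0.0228;  (1·δx/x)² = (1×0.0665)² = 0.00442;  (2·δr/r)² = (2×0.0901)² = 0.0325;  (½·δw/w)² = (0.5×0.0774)² = 0.00150
δQ/Q = √(0.0612) = 0.247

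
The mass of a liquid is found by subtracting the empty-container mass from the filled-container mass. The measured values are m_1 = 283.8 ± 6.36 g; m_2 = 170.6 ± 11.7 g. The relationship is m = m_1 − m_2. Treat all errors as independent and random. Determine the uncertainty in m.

13.3 g

Each term contributes (cᵢ δxᵢ)² to (δm)²:
  (δm_1)² = 40.4;  (δm_2)² = 137
δm = √(177) = 13.3 g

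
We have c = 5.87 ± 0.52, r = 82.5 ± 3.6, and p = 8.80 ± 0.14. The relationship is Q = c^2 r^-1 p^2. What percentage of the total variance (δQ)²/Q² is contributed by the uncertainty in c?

91.5%

(δQ/Q)² = (2·δc/c)² + (-1·δr/r)² + (2·δp/p)²
  c term: (2×0.0886)² = 0.0314
  r term: (-1×0.0436)² = 0.00190
  p term: (2×0.0159)² = 0.00101
Total = 0.0343. Share from c = 0.0314/0.0343 = 0.915.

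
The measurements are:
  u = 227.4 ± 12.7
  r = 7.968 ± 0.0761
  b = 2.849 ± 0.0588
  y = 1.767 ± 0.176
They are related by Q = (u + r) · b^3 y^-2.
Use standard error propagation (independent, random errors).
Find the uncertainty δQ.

Let w = u + r = 235.4. δw = √(δu² + δr²) = √(161 + 0.00579) = 12.7, so δw/w = 0.0540.
Q is then a monomial in w, b, y:
δQ/Q = √((δw/w)² + (3·δb/b)² + (-2·δy/y)²) = √(0.00291 + 0.00383 + 0.0397) = 0.215
Q = 1743, so δQ = 0.215 × 1743 = 376.

376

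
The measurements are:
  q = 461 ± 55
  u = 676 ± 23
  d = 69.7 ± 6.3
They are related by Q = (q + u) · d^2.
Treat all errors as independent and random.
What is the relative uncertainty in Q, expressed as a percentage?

Let w = q + u = 1140. δw = √(δq² + δu²) = √(3020 + 529) = 59.6, so δw/w = 0.0524.
Q is then a monomial in w, d:
δQ/Q = √((δw/w)² + (2·δd/d)²) = √(0.00275 + 0.0327) = 0.188

18.8%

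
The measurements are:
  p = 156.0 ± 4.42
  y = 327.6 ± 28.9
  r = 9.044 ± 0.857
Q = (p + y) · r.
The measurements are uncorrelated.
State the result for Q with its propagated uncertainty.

Let u = p + y = 483.6. δu = √(δp² + δy²) = √(19.5 + 835) = 29.2, so δu/u = 0.0605.
Q is then a monomial in u, r:
δQ/Q = √((δu/u)² + (1·δr/r)²) = √(0.00365 + 0.00898) = 0.112
Q = 4374, so δQ = 0.112 × 4374 = 492.

4374 ± 492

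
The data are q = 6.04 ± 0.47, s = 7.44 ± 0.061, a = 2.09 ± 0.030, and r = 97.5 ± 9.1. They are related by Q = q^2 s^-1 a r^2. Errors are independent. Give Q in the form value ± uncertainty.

97400 ± 23700

Relative error in a monomial: (δQ/Q)² = Σ (nᵢ · δxᵢ/xᵢ)².
  (2·δq/q)² = (2×0.0778)² = 0.0242;  (-1·δs/s)² = (-1×0.00820)² = 6.72e-05;  (1·δa/a)² = (1×0.0144)² = 0.000206;  (2·δr/r)² = (2×0.0933)² = 0.0348
δQ/Q = √(0.0593) = 0.244
Q = 97400, so δQ = 0.244 × 97400 = 23700.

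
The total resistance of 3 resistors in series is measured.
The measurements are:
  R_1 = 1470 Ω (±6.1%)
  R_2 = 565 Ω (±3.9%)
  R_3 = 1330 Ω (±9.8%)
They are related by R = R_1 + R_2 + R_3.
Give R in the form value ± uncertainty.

3360 ± 160 Ω

Each term contributes (cᵢ δxᵢ)² to (δR)²:
  (δR_1)² = 8040;  (δR_2)² = 486;  (δR_3)² = 17000
δR = √(25500) = 160 Ω
R = 3360 Ω.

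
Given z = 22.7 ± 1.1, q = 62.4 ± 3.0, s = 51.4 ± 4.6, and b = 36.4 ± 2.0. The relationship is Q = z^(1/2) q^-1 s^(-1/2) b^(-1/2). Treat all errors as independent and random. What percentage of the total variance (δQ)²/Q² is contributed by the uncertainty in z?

(δQ/Q)² = (½·δz/z)² + (-1·δq/q)² + (−½·δs/s)² + (−½·δb/b)²
  z term: (0.5×0.0485)² = 0.000587
  q term: (-1×0.0481)² = 0.00231
  s term: (-0.5×0.0895)² = 0.00200
  b term: (-0.5×0.0549)² = 0.000755
Total = 0.00566. Share from z = 0.000587/0.00566 = 0.104.

10.4%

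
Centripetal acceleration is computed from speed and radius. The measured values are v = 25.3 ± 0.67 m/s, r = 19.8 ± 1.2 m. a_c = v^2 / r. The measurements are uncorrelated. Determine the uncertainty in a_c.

Products/powers → add relative errors in quadrature, weighted by exponent:
  (2·δv/v)² = (2×0.0265)² = 0.00281;  (-1·δr/r)² = (-1×0.0606)² = 0.00367
δa_c/a_c = √(0.00648) = 0.0805
a_c = 32.3 m/s^2, so δa_c = 0.0805 × 32.3 = 2.60 m/s^2.

2.60 m/s^2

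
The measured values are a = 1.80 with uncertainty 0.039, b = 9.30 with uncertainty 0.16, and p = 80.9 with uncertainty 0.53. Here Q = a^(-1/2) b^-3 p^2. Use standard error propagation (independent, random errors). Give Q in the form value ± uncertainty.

6.06 ± 0.330

Since Q is a product/quotient, work with relative uncertainties:
  (−½·δa/a)² = (-0.5×0.0217)² = 0.000117;  (-3·δb/b)² = (-3×0.0172)² = 0.00266;  (2·δp/p)² = (2×0.00655)² = 0.000172
δQ/Q = √(0.00295) = 0.0543
Q = 6.06, so δQ = 0.0543 × 6.06 = 0.330.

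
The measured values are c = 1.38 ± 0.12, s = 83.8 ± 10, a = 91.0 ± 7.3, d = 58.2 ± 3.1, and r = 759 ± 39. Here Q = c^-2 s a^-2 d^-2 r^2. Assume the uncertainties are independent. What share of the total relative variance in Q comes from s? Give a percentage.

15.5%

(δQ/Q)² = (-2·δc/c)² + (1·δs/s)² + (-2·δa/a)² + (-2·δd/d)² + (2·δr/r)²
  c term: (-2×0.0870)² = 0.0302
  s term: (1×0.119)² = 0.0142
  a term: (-2×0.0802)² = 0.0257
  d term: (-2×0.0533)² = 0.0113
  r term: (2×0.0514)² = 0.0106
Total = 0.0921. Share from s = 0.0142/0.0921 = 0.155.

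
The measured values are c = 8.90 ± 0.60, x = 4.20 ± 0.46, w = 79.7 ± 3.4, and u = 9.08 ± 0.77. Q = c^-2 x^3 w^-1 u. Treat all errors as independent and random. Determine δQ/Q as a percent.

Since Q is a product/quotient, work with relative uncertainties:
  (-2·δc/c)² = (-2×0.0674)² = 0.0182;  (3·δx/x)² = (3×0.110)² = 0.108;  (-1·δw/w)² = (-1×0.0427)² = 0.00182;  (1·δu/u)² = (1×0.0848)² = 0.00719
δQ/Q = √(0.135) = 0.368

36.8%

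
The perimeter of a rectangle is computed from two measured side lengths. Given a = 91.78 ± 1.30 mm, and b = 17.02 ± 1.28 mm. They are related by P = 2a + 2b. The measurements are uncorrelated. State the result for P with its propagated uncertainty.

217.6 ± 3.65 mm

Each term contributes (cᵢ δxᵢ)² to (δP)²:
  (2·δa)² = 6.76;  (2·δb)² = 6.55
δP = √(13.3) = 3.65 mm
P = 217.6 mm.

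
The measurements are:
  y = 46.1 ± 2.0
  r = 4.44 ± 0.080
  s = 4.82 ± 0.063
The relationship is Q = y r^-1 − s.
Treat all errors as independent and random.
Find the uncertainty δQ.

0.492

Let p = y·r^-1 = 10.4. δp/p = √((1·δy/y)² + (-1·δr/r)²) = √(0.00188 + 0.000325) = 0.0470, so δp = 0.488.
Q = p − s: δQ = √(δp² + δs²) = √(0.238 + 0.00397) = 0.492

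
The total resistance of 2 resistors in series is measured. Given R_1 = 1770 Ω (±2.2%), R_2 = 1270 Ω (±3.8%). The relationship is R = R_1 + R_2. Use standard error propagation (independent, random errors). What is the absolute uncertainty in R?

62.0 Ω

For a sum/difference, combine absolute errors in quadrature:
  (δR_1)² = 1520;  (δR_2)² = 2330
δR = √(3850) = 62.0 Ω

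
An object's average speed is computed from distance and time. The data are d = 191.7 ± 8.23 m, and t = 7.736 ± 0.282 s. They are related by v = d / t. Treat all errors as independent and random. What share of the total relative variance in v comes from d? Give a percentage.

(δv/v)² = (1·δd/d)² + (-1·δt/t)²
  d term: (1×0.0429)² = 0.00184
  t term: (-1×0.0365)² = 0.00133
Total = 0.00317. Share from d = 0.00184/0.00317 = 0.581.

58.1%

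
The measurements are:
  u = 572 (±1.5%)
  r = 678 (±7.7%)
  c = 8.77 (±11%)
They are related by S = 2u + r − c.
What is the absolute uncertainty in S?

S is a linear combination, so absolute uncertainties add in quadrature:
  (2·δu)² = 294;  (δr)² = 2730;  (δc)² = 0.931
δS = √(3020) = 55.0

55.0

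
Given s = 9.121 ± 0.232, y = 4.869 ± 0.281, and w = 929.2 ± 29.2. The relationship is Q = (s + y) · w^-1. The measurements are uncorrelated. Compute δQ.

Let u = s + y = 13.99. δu = √(δs² + δy²) = √(0.0538 + 0.0790) = 0.364, so δu/u = 0.0260.
Q is then a monomial in u, w:
δQ/Q = √((δu/u)² + (-1·δw/w)²) = √(0.000678 + 0.000988) = 0.0408
Q = 0.01506, so δQ = 0.0408 × 0.01506 = 0.000615.

0.000615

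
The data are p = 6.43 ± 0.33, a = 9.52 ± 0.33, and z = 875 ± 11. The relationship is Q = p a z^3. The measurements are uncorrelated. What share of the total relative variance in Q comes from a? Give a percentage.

22.9%

(δQ/Q)² = (1·δp/p)² + (1·δa/a)² + (3·δz/z)²
  p term: (1×0.0513)² = 0.00263
  a term: (1×0.0347)² = 0.00120
  z term: (3×0.0126)² = 0.00142
Total = 0.00526. Share from a = 0.00120/0.00526 = 0.229.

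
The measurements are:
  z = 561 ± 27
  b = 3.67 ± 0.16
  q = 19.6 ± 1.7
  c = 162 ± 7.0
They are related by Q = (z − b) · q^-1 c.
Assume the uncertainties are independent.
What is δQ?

Let u = z − b = 557. δu = √(δz² + δb²) = √(729 + 0.0256) = 27.0, so δu/u = 0.0484.
Q is then a monomial in u, q, c:
δQ/Q = √((δu/u)² + (-1·δq/q)² + (1·δc/c)²) = √(0.00235 + 0.00752 + 0.00187) = 0.108
Q = 4610, so δQ = 0.108 × 4610 = 499.

499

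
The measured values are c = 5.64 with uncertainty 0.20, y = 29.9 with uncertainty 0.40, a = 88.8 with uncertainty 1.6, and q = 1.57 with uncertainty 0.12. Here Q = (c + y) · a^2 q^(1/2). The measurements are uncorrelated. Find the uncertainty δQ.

Let u = c + y = 35.5. δu = √(δc² + δy²) = √(0.0400 + 0.160) = 0.447, so δu/u = 0.0126.
Q is then a monomial in u, a, q:
δQ/Q = √((δu/u)² + (2·δa/a)² + (½·δq/q)²) = √(0.000158 + 0.00130 + 0.00146) = 0.0540
Q = 3.51e+05, so δQ = 0.0540 × 3.51e+05 = 19000.

19000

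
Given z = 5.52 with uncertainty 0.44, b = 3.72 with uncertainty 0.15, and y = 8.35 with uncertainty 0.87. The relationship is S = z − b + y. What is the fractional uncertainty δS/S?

Absolute uncertainties add in quadrature for a linear combination:
  (δz)² = 0.194;  (δb)² = 0.0225;  (δy)² = 0.757
δS = √(0.973) = 0.986
S = 10.1, so δS/S = 0.986/10.1 = 0.0972.

0.0972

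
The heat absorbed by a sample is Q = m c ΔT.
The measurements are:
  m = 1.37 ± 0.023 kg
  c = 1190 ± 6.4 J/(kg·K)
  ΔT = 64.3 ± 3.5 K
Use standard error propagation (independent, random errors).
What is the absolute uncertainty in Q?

Since Q is a product/quotient, work with relative uncertainties:
  (1·δm/m)² = (1×0.0168)² = 0.000282;  (1·δc/c)² = (1×0.00538)² = 2.89e-05;  (1·δΔT/ΔT)² = (1×0.0544)² = 0.00296
δQ/Q = √(0.00327) = 0.0572
Q = 1.05e+05 J, so δQ = 0.0572 × 1.05e+05 = 6000 J.

6000 J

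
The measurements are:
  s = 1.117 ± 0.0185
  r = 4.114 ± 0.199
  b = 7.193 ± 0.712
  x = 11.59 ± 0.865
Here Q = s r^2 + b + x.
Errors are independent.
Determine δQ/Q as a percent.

Let p = s·r^2 = 18.91. δp/p = √((1·δs/s)² + (2·δr/r)²) = √(0.000274 + 0.00936) = 0.0982, so δp = 1.86.
Q = p + b + x: δQ = √(δp² + δb² + δx²) = √(3.44 + 0.507 + 0.748) = 2.17
Q = 37.69, so δQ/Q = 2.17/37.69 = 0.0575.

5.75%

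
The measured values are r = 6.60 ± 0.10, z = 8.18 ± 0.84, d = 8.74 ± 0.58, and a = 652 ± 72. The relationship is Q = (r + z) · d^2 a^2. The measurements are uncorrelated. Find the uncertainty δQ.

1.27e+08

Let u = r + z = 14.8. δu = √(δr² + δz²) = √(0.0100 + 0.706) = 0.846, so δu/u = 0.0572.
Q is then a monomial in u, d, a:
δQ/Q = √((δu/u)² + (2·δd/d)² + (2·δa/a)²) = √(0.00328 + 0.0176 + 0.0488) = 0.264
Q = 4.8e+08, so δQ = 0.264 × 4.8e+08 = 1.27e+08.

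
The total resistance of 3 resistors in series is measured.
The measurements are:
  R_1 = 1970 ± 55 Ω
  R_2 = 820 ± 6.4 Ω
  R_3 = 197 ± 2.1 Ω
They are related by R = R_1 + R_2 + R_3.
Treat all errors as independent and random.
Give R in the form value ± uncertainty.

Each term contributes (cᵢ δxᵢ)² to (δR)²:
  (δR_1)² = 3020;  (δR_2)² = 41.0;  (δR_3)² = 4.41
δR = √(3070) = 55.4 Ω
R = 2990 Ω.

2990 ± 55.4 Ω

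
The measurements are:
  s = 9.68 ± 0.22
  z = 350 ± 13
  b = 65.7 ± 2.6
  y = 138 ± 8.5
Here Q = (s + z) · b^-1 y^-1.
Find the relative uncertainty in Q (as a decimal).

0.0816

Let u = s + z = 360. δu = √(δs² + δz²) = √(0.0484 + 169) = 13.0, so δu/u = 0.0361.
Q is then a monomial in u, b, y:
δQ/Q = √((δu/u)² + (-1·δb/b)² + (-1·δy/y)²) = √(0.00131 + 0.00157 + 0.00379) = 0.0816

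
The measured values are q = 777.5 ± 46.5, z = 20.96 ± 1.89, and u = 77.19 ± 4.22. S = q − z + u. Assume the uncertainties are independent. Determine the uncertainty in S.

46.7

For a sum/difference, combine absolute errors in quadrature:
  (δq)² = 2160;  (δz)² = 3.57;  (δu)² = 17.8
δS = √(2180) = 46.7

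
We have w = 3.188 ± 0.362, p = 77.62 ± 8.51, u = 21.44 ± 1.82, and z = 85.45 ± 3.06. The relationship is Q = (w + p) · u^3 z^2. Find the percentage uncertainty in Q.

28.5%

Let h = w + p = 80.81. δh = √(δw² + δp²) = √(0.131 + 72.4) = 8.52, so δh/h = 0.105.
Q is then a monomial in h, u, z:
δQ/Q = √((δh/h)² + (3·δu/u)² + (2·δz/z)²) = √(0.0111 + 0.0649 + 0.00513) = 0.285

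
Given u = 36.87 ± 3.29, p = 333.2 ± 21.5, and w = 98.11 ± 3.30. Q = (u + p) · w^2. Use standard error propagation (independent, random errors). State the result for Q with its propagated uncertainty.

(3.562 ± 0.318) × 10^6

Let h = u + p = 370.1. δh = √(δu² + δp²) = √(10.8 + 462) = 21.8, so δh/h = 0.0588.
Q is then a monomial in h, w:
δQ/Q = √((δh/h)² + (2·δw/w)²) = √(0.00345 + 0.00453) = 0.0893
Q = 3.562e+06, so δQ = 0.0893 × 3.562e+06 = 3.18e+05.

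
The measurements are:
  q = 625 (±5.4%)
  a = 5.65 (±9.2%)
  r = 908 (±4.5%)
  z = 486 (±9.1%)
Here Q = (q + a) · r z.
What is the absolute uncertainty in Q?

3.19e+07

Let u = q + a = 631. δu = √(δq² + δa²) = √(1140 + 0.270) = 33.8, so δu/u = 0.0535.
Q is then a monomial in u, r, z:
δQ/Q = √((δu/u)² + (1·δr/r)² + (1·δz/z)²) = √(0.00286 + 0.00202 + 0.00828) = 0.115
Q = 2.78e+08, so δQ = 0.115 × 2.78e+08 = 3.19e+07.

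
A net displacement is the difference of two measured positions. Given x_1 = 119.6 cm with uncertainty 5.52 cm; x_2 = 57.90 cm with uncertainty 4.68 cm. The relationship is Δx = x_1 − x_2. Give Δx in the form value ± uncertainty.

Absolute uncertainties add in quadrature for a linear combination:
  (δx_1)² = 30.5;  (δx_2)² = 21.9
δΔx = √(52.4) = 7.24 cm
Δx = 61.70 cm.

61.70 ± 7.24 cm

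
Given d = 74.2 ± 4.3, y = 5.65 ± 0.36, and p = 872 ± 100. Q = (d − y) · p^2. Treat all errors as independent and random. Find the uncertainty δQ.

1.24e+07

Let u = d − y = 68.5. δu = √(δd² + δy²) = √(18.5 + 0.130) = 4.32, so δu/u = 0.0629.
Q is then a monomial in u, p:
δQ/Q = √((δu/u)² + (2·δp/p)²) = √(0.00396 + 0.0526) = 0.238
Q = 5.21e+07, so δQ = 0.238 × 5.21e+07 = 1.24e+07.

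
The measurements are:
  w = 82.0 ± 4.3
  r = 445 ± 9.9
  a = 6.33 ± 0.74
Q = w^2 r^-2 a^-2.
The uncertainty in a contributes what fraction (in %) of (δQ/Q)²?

(δQ/Q)² = (2·δw/w)² + (-2·δr/r)² + (-2·δa/a)²
  w term: (2×0.0524)² = 0.0110
  r term: (-2×0.0222)² = 0.00198
  a term: (-2×0.117)² = 0.0547
Total = 0.0676. Share from a = 0.0547/0.0676 = 0.808.

80.8%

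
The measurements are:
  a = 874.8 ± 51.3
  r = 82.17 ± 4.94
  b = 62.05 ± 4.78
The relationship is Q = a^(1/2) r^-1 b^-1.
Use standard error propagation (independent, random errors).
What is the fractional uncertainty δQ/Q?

0.102

Since Q is a product/quotient, work with relative uncertainties:
  (½·δa/a)² = (0.5×0.0586)² = 0.000860;  (-1·δr/r)² = (-1×0.0601)² = 0.00361;  (-1·δb/b)² = (-1×0.0770)² = 0.00593
δQ/Q = √(0.0104) = 0.102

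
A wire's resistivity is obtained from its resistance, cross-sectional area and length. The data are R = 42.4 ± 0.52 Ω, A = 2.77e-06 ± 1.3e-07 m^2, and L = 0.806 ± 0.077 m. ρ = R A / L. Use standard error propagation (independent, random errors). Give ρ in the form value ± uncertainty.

Each factor contributes (exponent × relative error)² to (δρ/ρ)²:
  (1·δR/R)² = (1×0.0123)² = 0.000150;  (1·δA/A)² = (1×0.0469)² = 0.00220;  (-1·δL/L)² = (-1×0.0955)² = 0.00913
δρ/ρ = √(0.0115) = 0.107
ρ = 0.000146 Ω·m, so δρ = 0.107 × 0.000146 = 1.56e-05 Ω·m.

(1.46 ± 0.156) × 10^-4 Ω·m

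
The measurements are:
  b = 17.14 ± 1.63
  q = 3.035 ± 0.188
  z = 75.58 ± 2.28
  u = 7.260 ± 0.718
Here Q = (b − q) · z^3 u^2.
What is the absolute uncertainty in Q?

7.92e+07

Let w = b − q = 14.11. δw = √(δb² + δq²) = √(2.66 + 0.0353) = 1.64, so δw/w = 0.116.
Q is then a monomial in w, z, u:
δQ/Q = √((δw/w)² + (3·δz/z)² + (2·δu/u)²) = √(0.0135 + 0.00819 + 0.0391) = 0.247
Q = 3.21e+08, so δQ = 0.247 × 3.21e+08 = 7.92e+07.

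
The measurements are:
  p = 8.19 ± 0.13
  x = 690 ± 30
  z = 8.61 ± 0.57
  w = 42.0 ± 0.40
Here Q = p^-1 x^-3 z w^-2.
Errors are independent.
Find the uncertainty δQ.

2.69e-13

Products/powers → add relative errors in quadrature, weighted by exponent:
  (-1·δp/p)² = (-1×0.0159)² = 0.000252;  (-3·δx/x)² = (-3×0.0435)² = 0.0170;  (1·δz/z)² = (1×0.0662)² = 0.00438;  (-2·δw/w)² = (-2×0.00952)² = 0.000363
δQ/Q = √(0.0220) = 0.148
Q = 1.81e-12, so δQ = 0.148 × 1.81e-12 = 2.69e-13.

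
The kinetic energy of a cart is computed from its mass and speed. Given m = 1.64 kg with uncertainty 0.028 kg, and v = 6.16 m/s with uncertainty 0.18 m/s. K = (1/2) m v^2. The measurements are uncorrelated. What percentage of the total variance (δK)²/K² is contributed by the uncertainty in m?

(δK/K)² = (1·δm/m)² + (2·δv/v)²
  m term: (1×0.0171)² = 0.000291
  v term: (2×0.0292)² = 0.00342
Total = 0.00371. Share from m = 0.000291/0.00371 = 0.0786.

7.86%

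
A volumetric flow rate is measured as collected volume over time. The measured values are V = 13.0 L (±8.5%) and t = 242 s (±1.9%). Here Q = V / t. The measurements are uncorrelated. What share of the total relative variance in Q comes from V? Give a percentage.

95.2%

(δQ/Q)² = (1·δV/V)² + (-1·δt/t)²
  V term: (1×0.0850)² = 0.00722
  t term: (-1×0.0190)² = 0.000361
Total = 0.00759. Share from V = 0.00722/0.00759 = 0.952.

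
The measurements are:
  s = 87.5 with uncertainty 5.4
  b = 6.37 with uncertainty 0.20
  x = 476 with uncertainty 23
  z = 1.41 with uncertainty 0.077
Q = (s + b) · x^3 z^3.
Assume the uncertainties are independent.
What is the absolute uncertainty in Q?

Let u = s + b = 93.9. δu = √(δs² + δb²) = √(29.2 + 0.0400) = 5.40, so δu/u = 0.0576.
Q is then a monomial in u, x, z:
δQ/Q = √((δu/u)² + (3·δx/x)² + (3·δz/z)²) = √(0.00331 + 0.0210 + 0.0268) = 0.226
Q = 2.84e+10, so δQ = 0.226 × 2.84e+10 = 6.42e+09.

6.42e+09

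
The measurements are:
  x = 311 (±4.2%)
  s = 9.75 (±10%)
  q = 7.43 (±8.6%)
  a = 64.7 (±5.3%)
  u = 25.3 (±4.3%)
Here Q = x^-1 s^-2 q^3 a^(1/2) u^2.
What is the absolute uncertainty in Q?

24.4

Relative error in a monomial: (δQ/Q)² = Σ (nᵢ · δxᵢ/xᵢ)².
  (-1·δx/x)² = (-1×0.0420)² = 0.00176;  (-2·δs/s)² = (-2×0.100)² = 0.0400;  (3·δq/q)² = (3×0.0860)² = 0.0666;  (½·δa/a)² = (0.5×0.0530)² = 0.000702;  (2·δu/u)² = (2×0.0430)² = 0.00740
δQ/Q = √(0.116) = 0.341
Q = 71.4, so δQ = 0.341 × 71.4 = 24.4.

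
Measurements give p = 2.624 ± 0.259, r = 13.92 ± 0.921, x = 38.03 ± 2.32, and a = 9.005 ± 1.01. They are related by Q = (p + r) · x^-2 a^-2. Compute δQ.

Let u = p + r = 16.54. δu = √(δp² + δr²) = √(0.0671 + 0.848) = 0.957, so δu/u = 0.0578.
Q is then a monomial in u, x, a:
δQ/Q = √((δu/u)² + (-2·δx/x)² + (-2·δa/a)²) = √(0.00334 + 0.0149 + 0.0503) = 0.262
Q = 0.0001411, so δQ = 0.262 × 0.0001411 = 3.69e-05.

3.69e-05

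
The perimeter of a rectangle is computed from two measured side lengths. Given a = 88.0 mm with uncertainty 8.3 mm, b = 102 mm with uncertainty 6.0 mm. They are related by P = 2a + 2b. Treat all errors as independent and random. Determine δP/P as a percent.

5.39%

For a sum/difference, combine absolute errors in quadrature:
  (2·δa)² = 276;  (2·δb)² = 144
δP = √(420) = 20.5 mm
P = 380 mm, so δP/P = 20.5/380 = 0.0539.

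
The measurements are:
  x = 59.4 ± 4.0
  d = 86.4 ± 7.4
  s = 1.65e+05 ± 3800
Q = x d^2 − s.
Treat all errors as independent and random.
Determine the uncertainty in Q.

81700

Let p = x·d^2 = 4.43e+05. δp/p = √((1·δx/x)² + (2·δd/d)²) = √(0.00453 + 0.0293) = 0.184, so δp = 81600.
Q = p − s: δQ = √(δp² + δs²) = √(6.66e+09 + 1.44e+07) = 81700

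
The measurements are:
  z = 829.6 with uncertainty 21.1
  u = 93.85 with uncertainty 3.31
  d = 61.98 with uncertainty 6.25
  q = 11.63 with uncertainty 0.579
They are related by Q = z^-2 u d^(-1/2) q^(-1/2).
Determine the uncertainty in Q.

For a monomial Q ∝ z^-2, u, d^(-1/2), q^(-1/2), fractional errors add in quadrature:
  (-2·δz/z)² = (-2×0.0254)² = 0.00259;  (1·δu/u)² = (1×0.0353)² = 0.00124;  (−½·δd/d)² = (-0.5×0.101)² = 0.00254;  (−½·δq/q)² = (-0.5×0.0498)² = 0.000620
δQ/Q = √(0.00699) = 0.0836
Q = 5.079e-06, so δQ = 0.0836 × 5.079e-06 = 4.25e-07.

4.25e-07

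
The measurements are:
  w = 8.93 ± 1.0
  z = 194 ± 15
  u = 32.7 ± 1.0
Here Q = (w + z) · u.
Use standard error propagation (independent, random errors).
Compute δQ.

Let h = w + z = 203. δh = √(δw² + δz²) = √(1.00 + 225) = 15.0, so δh/h = 0.0741.
Q is then a monomial in h, u:
δQ/Q = √((δh/h)² + (1·δu/u)²) = √(0.00549 + 0.000935) = 0.0801
Q = 6640, so δQ = 0.0801 × 6640 = 532.

532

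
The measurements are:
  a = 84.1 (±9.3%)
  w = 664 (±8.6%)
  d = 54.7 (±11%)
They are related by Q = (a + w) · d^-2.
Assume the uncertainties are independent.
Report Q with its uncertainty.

0.250 ± 0.0583

Let u = a + w = 748. δu = √(δa² + δw²) = √(61.2 + 3260) = 57.6, so δu/u = 0.0770.
Q is then a monomial in u, d:
δQ/Q = √((δu/u)² + (-2·δd/d)²) = √(0.00594 + 0.0484) = 0.233
Q = 0.250, so δQ = 0.233 × 0.250 = 0.0583.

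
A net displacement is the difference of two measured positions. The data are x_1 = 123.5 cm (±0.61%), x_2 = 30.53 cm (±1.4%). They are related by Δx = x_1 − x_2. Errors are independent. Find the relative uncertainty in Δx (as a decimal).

Sums and differences: (δΔx)² = Σ (cᵢ δxᵢ)².
  (δx_1)² = 0.568;  (δx_2)² = 0.183
δΔx = √(0.750) = 0.866 cm
Δx = 92.97 cm, so δΔx/Δx = 0.866/92.97 = 0.00932.

0.00932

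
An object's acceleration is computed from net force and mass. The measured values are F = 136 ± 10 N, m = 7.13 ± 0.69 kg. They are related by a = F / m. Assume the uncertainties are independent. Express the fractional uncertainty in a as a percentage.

12.2%

For a monomial a ∝ F, m^-1, fractional errors add in quadrature:
  (1·δF/F)² = (1×0.0735)² = 0.00541;  (-1·δm/m)² = (-1×0.0968)² = 0.00937
δa/a = √(0.0148) = 0.122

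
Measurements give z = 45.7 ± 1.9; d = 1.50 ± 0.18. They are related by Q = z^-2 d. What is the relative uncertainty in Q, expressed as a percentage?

14.6%

Each factor contributes (exponent × relative error)² to (δQ/Q)²:
  (-2·δz/z)² = (-2×0.0416)² = 0.00691;  (1·δd/d)² = (1×0.120)² = 0.0144
δQ/Q = √(0.0213) = 0.146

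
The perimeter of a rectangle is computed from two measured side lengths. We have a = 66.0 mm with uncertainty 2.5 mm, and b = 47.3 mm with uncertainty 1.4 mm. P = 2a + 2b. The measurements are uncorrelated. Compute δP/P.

Absolute uncertainties add in quadrature for a linear combination:
  (2·δa)² = 25.0;  (2·δb)² = 7.84
δP = √(32.8) = 5.73 mm
P = 227 mm, so δP/P = 5.73/227 = 0.0253.

0.0253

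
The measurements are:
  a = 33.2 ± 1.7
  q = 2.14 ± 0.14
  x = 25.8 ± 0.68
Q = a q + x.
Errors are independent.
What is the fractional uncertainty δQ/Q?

Let p = a·q = 71.0. δp/p = √((1·δa/a)² + (1·δq/q)²) = √(0.00262 + 0.00428) = 0.0831, so δp = 5.90.
Q = p + x: δQ = √(δp² + δx²) = √(34.8 + 0.462) = 5.94
Q = 96.8, so δQ/Q = 5.94/96.8 = 0.0613.

0.0613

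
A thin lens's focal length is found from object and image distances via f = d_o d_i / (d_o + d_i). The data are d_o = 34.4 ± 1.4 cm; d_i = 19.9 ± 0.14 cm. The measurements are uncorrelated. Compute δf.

∂f/∂d_o = (d_i/(d_o+d_i))² = 0.134;  ∂f/∂d_i = (d_o/(d_o+d_i))² = 0.401
δf = √((∂f/∂d_o · δd_o)² + (∂f/∂d_i · δd_i)²) = √(0.0354 + 0.00316) = 0.196 cm

0.196 cm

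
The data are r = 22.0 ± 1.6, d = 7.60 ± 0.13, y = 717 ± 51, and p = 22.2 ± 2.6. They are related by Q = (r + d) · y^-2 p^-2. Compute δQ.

Let u = r + d = 29.6. δu = √(δr² + δd²) = √(2.56 + 0.0169) = 1.61, so δu/u = 0.0542.
Q is then a monomial in u, y, p:
δQ/Q = √((δu/u)² + (-2·δy/y)² + (-2·δp/p)²) = √(0.00294 + 0.0202 + 0.0549) = 0.279
Q = 1.17e-07, so δQ = 0.279 × 1.17e-07 = 3.26e-08.

3.26e-08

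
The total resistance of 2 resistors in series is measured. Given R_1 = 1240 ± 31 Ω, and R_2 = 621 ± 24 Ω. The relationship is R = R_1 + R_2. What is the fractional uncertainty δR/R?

Sums and differences: (δR)² = Σ (cᵢ δxᵢ)².
  (δR_1)² = 961;  (δR_2)² = 576
δR = √(1540) = 39.2 Ω
R = 1860 Ω, so δR/R = 39.2/1860 = 0.0211.

0.0211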